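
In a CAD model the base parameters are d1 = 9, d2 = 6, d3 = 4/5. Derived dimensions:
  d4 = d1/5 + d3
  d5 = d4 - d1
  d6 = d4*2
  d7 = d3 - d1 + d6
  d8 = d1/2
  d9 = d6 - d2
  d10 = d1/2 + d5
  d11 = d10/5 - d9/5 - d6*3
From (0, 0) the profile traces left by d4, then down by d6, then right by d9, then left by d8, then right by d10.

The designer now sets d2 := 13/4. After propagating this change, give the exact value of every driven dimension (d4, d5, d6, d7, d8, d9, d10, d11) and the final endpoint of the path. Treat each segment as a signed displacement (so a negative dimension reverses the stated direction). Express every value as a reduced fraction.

d4 = 13/5
d5 = -32/5
d6 = 26/5
d7 = -3
d8 = 9/2
d9 = 39/20
d10 = -19/10
d11 = -1637/100
endpoint = (-141/20, -26/5)

Apply edit: d2 := 13/4
  d4 = d1/5 + d3 = 13/5
  d5 = d4 - d1 = -32/5
  d6 = d4*2 = 26/5
  d7 = d3 - d1 + d6 = -3
  d8 = d1/2 = 9/2
  d9 = d6 - d2 = 39/20
  d10 = d1/2 + d5 = -19/10
  d11 = d10/5 - d9/5 - d6*3 = -1637/100
Walk from origin (0, 0):
  seg 1: left by d4 = 13/5 → (-13/5, 0)
  seg 2: down by d6 = 26/5 → (-13/5, -26/5)
  seg 3: right by d9 = 39/20 → (-13/20, -26/5)
  seg 4: left by d8 = 9/2 → (-103/20, -26/5)
  seg 5: right by d10 = -19/10 → (-141/20, -26/5)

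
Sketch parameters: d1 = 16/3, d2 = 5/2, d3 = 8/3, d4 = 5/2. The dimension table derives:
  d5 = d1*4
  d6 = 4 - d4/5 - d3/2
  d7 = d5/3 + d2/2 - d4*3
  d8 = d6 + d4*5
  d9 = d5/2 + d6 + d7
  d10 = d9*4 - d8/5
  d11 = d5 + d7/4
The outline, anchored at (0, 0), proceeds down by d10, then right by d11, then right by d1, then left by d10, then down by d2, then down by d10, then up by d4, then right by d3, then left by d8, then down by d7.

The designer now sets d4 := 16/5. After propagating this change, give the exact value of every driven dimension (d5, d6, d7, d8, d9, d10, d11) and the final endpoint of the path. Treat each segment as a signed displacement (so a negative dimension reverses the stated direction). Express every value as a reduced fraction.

Apply edit: d4 := 16/5
  d5 = d1*4 = 64/3
  d6 = 4 - d4/5 - d3/2 = 152/75
  d7 = d5/3 + d2/2 - d4*3 = -223/180
  d8 = d6 + d4*5 = 1352/75
  d9 = d5/2 + d6 + d7 = 10309/900
  d10 = d9*4 - d8/5 = 47489/1125
  d11 = d5 + d7/4 = 15137/720
Walk from origin (0, 0):
  seg 1: down by d10 = 47489/1125 → (0, -47489/1125)
  seg 2: right by d11 = 15137/720 → (15137/720, -47489/1125)
  seg 3: right by d1 = 16/3 → (18977/720, -47489/1125)
  seg 4: left by d10 = 47489/1125 → (-31711/2000, -47489/1125)
  seg 5: down by d2 = 5/2 → (-31711/2000, -100603/2250)
  seg 6: down by d10 = 47489/1125 → (-31711/2000, -195581/2250)
  seg 7: up by d4 = 16/5 → (-31711/2000, -188381/2250)
  seg 8: right by d3 = 8/3 → (-79133/6000, -188381/2250)
  seg 9: left by d8 = 1352/75 → (-62431/2000, -188381/2250)
  seg 10: down by d7 = -223/180 → (-62431/2000, -41243/500)

d5 = 64/3
d6 = 152/75
d7 = -223/180
d8 = 1352/75
d9 = 10309/900
d10 = 47489/1125
d11 = 15137/720
endpoint = (-62431/2000, -41243/500)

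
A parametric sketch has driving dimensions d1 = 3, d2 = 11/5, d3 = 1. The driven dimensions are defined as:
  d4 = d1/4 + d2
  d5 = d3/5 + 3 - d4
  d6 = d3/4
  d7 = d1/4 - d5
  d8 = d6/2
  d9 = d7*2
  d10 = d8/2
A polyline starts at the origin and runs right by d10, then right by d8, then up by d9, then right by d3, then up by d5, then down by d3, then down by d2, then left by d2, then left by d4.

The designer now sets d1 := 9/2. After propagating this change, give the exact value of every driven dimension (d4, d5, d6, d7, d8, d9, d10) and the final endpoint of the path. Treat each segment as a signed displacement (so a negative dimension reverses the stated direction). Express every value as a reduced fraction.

Apply edit: d1 := 9/2
  d4 = d1/4 + d2 = 133/40
  d5 = d3/5 + 3 - d4 = -1/8
  d6 = d3/4 = 1/4
  d7 = d1/4 - d5 = 5/4
  d8 = d6/2 = 1/8
  d9 = d7*2 = 5/2
  d10 = d8/2 = 1/16
Walk from origin (0, 0):
  seg 1: right by d10 = 1/16 → (1/16, 0)
  seg 2: right by d8 = 1/8 → (3/16, 0)
  seg 3: up by d9 = 5/2 → (3/16, 5/2)
  seg 4: right by d3 = 1 → (19/16, 5/2)
  seg 5: up by d5 = -1/8 → (19/16, 19/8)
  seg 6: down by d3 = 1 → (19/16, 11/8)
  seg 7: down by d2 = 11/5 → (19/16, -33/40)
  seg 8: left by d2 = 11/5 → (-81/80, -33/40)
  seg 9: left by d4 = 133/40 → (-347/80, -33/40)

d4 = 133/40
d5 = -1/8
d6 = 1/4
d7 = 5/4
d8 = 1/8
d9 = 5/2
d10 = 1/16
endpoint = (-347/80, -33/40)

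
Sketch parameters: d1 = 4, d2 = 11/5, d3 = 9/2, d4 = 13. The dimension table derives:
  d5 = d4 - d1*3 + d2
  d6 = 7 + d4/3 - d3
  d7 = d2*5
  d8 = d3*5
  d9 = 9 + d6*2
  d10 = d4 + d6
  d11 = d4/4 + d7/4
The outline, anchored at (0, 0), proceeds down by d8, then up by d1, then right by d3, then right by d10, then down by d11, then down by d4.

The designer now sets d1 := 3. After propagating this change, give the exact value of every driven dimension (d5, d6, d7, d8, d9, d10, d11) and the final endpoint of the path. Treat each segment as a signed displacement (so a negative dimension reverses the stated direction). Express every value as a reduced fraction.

d5 = 31/5
d6 = 41/6
d7 = 11
d8 = 45/2
d9 = 68/3
d10 = 119/6
d11 = 6
endpoint = (73/3, -77/2)

Apply edit: d1 := 3
  d5 = d4 - d1*3 + d2 = 31/5
  d6 = 7 + d4/3 - d3 = 41/6
  d7 = d2*5 = 11
  d8 = d3*5 = 45/2
  d9 = 9 + d6*2 = 68/3
  d10 = d4 + d6 = 119/6
  d11 = d4/4 + d7/4 = 6
Walk from origin (0, 0):
  seg 1: down by d8 = 45/2 → (0, -45/2)
  seg 2: up by d1 = 3 → (0, -39/2)
  seg 3: right by d3 = 9/2 → (9/2, -39/2)
  seg 4: right by d10 = 119/6 → (73/3, -39/2)
  seg 5: down by d11 = 6 → (73/3, -51/2)
  seg 6: down by d4 = 13 → (73/3, -77/2)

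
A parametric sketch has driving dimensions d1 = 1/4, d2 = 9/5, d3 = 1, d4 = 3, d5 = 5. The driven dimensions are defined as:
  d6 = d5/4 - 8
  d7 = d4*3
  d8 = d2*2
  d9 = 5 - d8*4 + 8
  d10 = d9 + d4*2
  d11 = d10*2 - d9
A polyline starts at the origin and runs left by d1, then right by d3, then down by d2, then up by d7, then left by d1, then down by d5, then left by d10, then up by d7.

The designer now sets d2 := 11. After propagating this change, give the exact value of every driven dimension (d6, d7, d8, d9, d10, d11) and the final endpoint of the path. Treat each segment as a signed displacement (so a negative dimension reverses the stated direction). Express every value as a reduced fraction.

Apply edit: d2 := 11
  d6 = d5/4 - 8 = -27/4
  d7 = d4*3 = 9
  d8 = d2*2 = 22
  d9 = 5 - d8*4 + 8 = -75
  d10 = d9 + d4*2 = -69
  d11 = d10*2 - d9 = -63
Walk from origin (0, 0):
  seg 1: left by d1 = 1/4 → (-1/4, 0)
  seg 2: right by d3 = 1 → (3/4, 0)
  seg 3: down by d2 = 11 → (3/4, -11)
  seg 4: up by d7 = 9 → (3/4, -2)
  seg 5: left by d1 = 1/4 → (1/2, -2)
  seg 6: down by d5 = 5 → (1/2, -7)
  seg 7: left by d10 = -69 → (139/2, -7)
  seg 8: up by d7 = 9 → (139/2, 2)

d6 = -27/4
d7 = 9
d8 = 22
d9 = -75
d10 = -69
d11 = -63
endpoint = (139/2, 2)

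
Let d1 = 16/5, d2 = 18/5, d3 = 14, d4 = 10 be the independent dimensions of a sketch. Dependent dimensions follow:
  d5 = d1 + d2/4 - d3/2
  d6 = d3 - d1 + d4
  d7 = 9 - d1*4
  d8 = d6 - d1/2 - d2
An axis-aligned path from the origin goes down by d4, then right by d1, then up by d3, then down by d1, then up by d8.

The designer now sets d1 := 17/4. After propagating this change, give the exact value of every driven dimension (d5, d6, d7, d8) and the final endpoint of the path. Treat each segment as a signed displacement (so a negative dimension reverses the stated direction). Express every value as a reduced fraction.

Apply edit: d1 := 17/4
  d5 = d1 + d2/4 - d3/2 = -37/20
  d6 = d3 - d1 + d4 = 79/4
  d7 = 9 - d1*4 = -8
  d8 = d6 - d1/2 - d2 = 561/40
Walk from origin (0, 0):
  seg 1: down by d4 = 10 → (0, -10)
  seg 2: right by d1 = 17/4 → (17/4, -10)
  seg 3: up by d3 = 14 → (17/4, 4)
  seg 4: down by d1 = 17/4 → (17/4, -1/4)
  seg 5: up by d8 = 561/40 → (17/4, 551/40)

d5 = -37/20
d6 = 79/4
d7 = -8
d8 = 561/40
endpoint = (17/4, 551/40)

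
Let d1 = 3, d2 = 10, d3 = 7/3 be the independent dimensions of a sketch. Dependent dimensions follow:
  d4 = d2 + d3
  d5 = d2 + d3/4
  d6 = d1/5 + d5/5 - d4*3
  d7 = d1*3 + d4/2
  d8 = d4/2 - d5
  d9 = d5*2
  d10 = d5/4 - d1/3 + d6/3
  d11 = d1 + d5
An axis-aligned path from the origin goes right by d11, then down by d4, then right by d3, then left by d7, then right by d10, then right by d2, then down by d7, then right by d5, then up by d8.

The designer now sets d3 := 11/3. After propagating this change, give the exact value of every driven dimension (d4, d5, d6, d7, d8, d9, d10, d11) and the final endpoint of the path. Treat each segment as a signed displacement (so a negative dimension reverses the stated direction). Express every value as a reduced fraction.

Apply edit: d3 := 11/3
  d4 = d2 + d3 = 41/3
  d5 = d2 + d3/4 = 131/12
  d6 = d1/5 + d5/5 - d4*3 = -2293/60
  d7 = d1*3 + d4/2 = 95/6
  d8 = d4/2 - d5 = -49/12
  d9 = d5*2 = 131/6
  d10 = d5/4 - d1/3 + d6/3 = -7927/720
  d11 = d1 + d5 = 167/12
Walk from origin (0, 0):
  seg 1: right by d11 = 167/12 → (167/12, 0)
  seg 2: down by d4 = 41/3 → (167/12, -41/3)
  seg 3: right by d3 = 11/3 → (211/12, -41/3)
  seg 4: left by d7 = 95/6 → (7/4, -41/3)
  seg 5: right by d10 = -7927/720 → (-6667/720, -41/3)
  seg 6: right by d2 = 10 → (533/720, -41/3)
  seg 7: down by d7 = 95/6 → (533/720, -59/2)
  seg 8: right by d5 = 131/12 → (8393/720, -59/2)
  seg 9: up by d8 = -49/12 → (8393/720, -403/12)

d4 = 41/3
d5 = 131/12
d6 = -2293/60
d7 = 95/6
d8 = -49/12
d9 = 131/6
d10 = -7927/720
d11 = 167/12
endpoint = (8393/720, -403/12)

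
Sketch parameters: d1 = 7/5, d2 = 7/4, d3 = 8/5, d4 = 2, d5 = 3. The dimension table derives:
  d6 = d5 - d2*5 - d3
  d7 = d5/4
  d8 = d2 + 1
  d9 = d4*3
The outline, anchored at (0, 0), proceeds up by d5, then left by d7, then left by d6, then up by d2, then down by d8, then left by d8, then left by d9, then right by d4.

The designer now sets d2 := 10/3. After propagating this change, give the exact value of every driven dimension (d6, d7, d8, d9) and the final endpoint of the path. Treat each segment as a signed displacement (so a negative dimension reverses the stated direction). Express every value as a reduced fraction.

d6 = -229/15
d7 = 3/4
d8 = 13/3
d9 = 6
endpoint = (371/60, 2)

Apply edit: d2 := 10/3
  d6 = d5 - d2*5 - d3 = -229/15
  d7 = d5/4 = 3/4
  d8 = d2 + 1 = 13/3
  d9 = d4*3 = 6
Walk from origin (0, 0):
  seg 1: up by d5 = 3 → (0, 3)
  seg 2: left by d7 = 3/4 → (-3/4, 3)
  seg 3: left by d6 = -229/15 → (871/60, 3)
  seg 4: up by d2 = 10/3 → (871/60, 19/3)
  seg 5: down by d8 = 13/3 → (871/60, 2)
  seg 6: left by d8 = 13/3 → (611/60, 2)
  seg 7: left by d9 = 6 → (251/60, 2)
  seg 8: right by d4 = 2 → (371/60, 2)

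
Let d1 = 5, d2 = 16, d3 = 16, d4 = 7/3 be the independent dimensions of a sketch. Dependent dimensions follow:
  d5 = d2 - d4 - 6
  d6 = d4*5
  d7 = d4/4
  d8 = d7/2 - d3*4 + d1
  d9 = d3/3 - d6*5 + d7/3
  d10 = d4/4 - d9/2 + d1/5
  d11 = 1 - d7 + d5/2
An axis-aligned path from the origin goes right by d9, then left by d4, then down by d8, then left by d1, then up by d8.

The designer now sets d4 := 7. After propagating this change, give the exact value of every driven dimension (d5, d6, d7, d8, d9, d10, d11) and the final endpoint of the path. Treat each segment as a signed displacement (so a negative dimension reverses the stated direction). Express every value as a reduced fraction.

d5 = 3
d6 = 35
d7 = 7/4
d8 = -465/8
d9 = -2029/12
d10 = 2095/24
d11 = 3/4
endpoint = (-2173/12, 0)

Apply edit: d4 := 7
  d5 = d2 - d4 - 6 = 3
  d6 = d4*5 = 35
  d7 = d4/4 = 7/4
  d8 = d7/2 - d3*4 + d1 = -465/8
  d9 = d3/3 - d6*5 + d7/3 = -2029/12
  d10 = d4/4 - d9/2 + d1/5 = 2095/24
  d11 = 1 - d7 + d5/2 = 3/4
Walk from origin (0, 0):
  seg 1: right by d9 = -2029/12 → (-2029/12, 0)
  seg 2: left by d4 = 7 → (-2113/12, 0)
  seg 3: down by d8 = -465/8 → (-2113/12, 465/8)
  seg 4: left by d1 = 5 → (-2173/12, 465/8)
  seg 5: up by d8 = -465/8 → (-2173/12, 0)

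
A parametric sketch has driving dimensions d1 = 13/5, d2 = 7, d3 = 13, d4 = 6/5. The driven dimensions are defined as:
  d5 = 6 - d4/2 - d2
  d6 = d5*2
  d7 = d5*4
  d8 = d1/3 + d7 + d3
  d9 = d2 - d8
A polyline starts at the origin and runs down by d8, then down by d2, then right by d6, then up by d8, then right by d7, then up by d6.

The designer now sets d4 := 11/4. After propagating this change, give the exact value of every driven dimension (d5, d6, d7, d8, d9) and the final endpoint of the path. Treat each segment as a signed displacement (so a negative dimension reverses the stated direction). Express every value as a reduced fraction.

d5 = -19/8
d6 = -19/4
d7 = -19/2
d8 = 131/30
d9 = 79/30
endpoint = (-57/4, -47/4)

Apply edit: d4 := 11/4
  d5 = 6 - d4/2 - d2 = -19/8
  d6 = d5*2 = -19/4
  d7 = d5*4 = -19/2
  d8 = d1/3 + d7 + d3 = 131/30
  d9 = d2 - d8 = 79/30
Walk from origin (0, 0):
  seg 1: down by d8 = 131/30 → (0, -131/30)
  seg 2: down by d2 = 7 → (0, -341/30)
  seg 3: right by d6 = -19/4 → (-19/4, -341/30)
  seg 4: up by d8 = 131/30 → (-19/4, -7)
  seg 5: right by d7 = -19/2 → (-57/4, -7)
  seg 6: up by d6 = -19/4 → (-57/4, -47/4)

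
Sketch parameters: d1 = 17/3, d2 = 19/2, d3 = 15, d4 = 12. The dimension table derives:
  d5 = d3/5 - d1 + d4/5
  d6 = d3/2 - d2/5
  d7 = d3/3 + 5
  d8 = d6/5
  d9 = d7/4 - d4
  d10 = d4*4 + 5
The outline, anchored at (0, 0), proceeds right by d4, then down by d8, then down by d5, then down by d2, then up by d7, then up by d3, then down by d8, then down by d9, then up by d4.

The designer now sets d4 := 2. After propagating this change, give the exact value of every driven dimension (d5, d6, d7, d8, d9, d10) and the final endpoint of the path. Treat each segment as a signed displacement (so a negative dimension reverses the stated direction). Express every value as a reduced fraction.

d5 = -34/15
d6 = 28/5
d7 = 10
d8 = 28/25
d9 = 1/2
d10 = 13
endpoint = (2, 1277/75)

Apply edit: d4 := 2
  d5 = d3/5 - d1 + d4/5 = -34/15
  d6 = d3/2 - d2/5 = 28/5
  d7 = d3/3 + 5 = 10
  d8 = d6/5 = 28/25
  d9 = d7/4 - d4 = 1/2
  d10 = d4*4 + 5 = 13
Walk from origin (0, 0):
  seg 1: right by d4 = 2 → (2, 0)
  seg 2: down by d8 = 28/25 → (2, -28/25)
  seg 3: down by d5 = -34/15 → (2, 86/75)
  seg 4: down by d2 = 19/2 → (2, -1253/150)
  seg 5: up by d7 = 10 → (2, 247/150)
  seg 6: up by d3 = 15 → (2, 2497/150)
  seg 7: down by d8 = 28/25 → (2, 2329/150)
  seg 8: down by d9 = 1/2 → (2, 1127/75)
  seg 9: up by d4 = 2 → (2, 1277/75)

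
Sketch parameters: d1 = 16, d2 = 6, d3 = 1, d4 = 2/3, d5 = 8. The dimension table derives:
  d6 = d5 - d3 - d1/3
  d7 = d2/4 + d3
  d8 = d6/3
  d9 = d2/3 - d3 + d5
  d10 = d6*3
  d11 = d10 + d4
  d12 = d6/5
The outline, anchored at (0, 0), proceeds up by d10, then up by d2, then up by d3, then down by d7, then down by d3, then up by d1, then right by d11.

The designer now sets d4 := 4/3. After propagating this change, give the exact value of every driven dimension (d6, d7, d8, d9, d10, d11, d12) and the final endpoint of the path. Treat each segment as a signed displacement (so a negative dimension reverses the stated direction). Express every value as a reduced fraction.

Apply edit: d4 := 4/3
  d6 = d5 - d3 - d1/3 = 5/3
  d7 = d2/4 + d3 = 5/2
  d8 = d6/3 = 5/9
  d9 = d2/3 - d3 + d5 = 9
  d10 = d6*3 = 5
  d11 = d10 + d4 = 19/3
  d12 = d6/5 = 1/3
Walk from origin (0, 0):
  seg 1: up by d10 = 5 → (0, 5)
  seg 2: up by d2 = 6 → (0, 11)
  seg 3: up by d3 = 1 → (0, 12)
  seg 4: down by d7 = 5/2 → (0, 19/2)
  seg 5: down by d3 = 1 → (0, 17/2)
  seg 6: up by d1 = 16 → (0, 49/2)
  seg 7: right by d11 = 19/3 → (19/3, 49/2)

d6 = 5/3
d7 = 5/2
d8 = 5/9
d9 = 9
d10 = 5
d11 = 19/3
d12 = 1/3
endpoint = (19/3, 49/2)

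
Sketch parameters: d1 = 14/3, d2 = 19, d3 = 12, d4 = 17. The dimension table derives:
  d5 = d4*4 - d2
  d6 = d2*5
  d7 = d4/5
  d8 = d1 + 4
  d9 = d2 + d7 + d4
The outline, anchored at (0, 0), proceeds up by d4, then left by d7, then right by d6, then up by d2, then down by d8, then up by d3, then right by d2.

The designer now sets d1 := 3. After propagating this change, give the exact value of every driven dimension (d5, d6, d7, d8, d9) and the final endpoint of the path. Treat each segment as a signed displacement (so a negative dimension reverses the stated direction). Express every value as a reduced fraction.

Apply edit: d1 := 3
  d5 = d4*4 - d2 = 49
  d6 = d2*5 = 95
  d7 = d4/5 = 17/5
  d8 = d1 + 4 = 7
  d9 = d2 + d7 + d4 = 197/5
Walk from origin (0, 0):
  seg 1: up by d4 = 17 → (0, 17)
  seg 2: left by d7 = 17/5 → (-17/5, 17)
  seg 3: right by d6 = 95 → (458/5, 17)
  seg 4: up by d2 = 19 → (458/5, 36)
  seg 5: down by d8 = 7 → (458/5, 29)
  seg 6: up by d3 = 12 → (458/5, 41)
  seg 7: right by d2 = 19 → (553/5, 41)

d5 = 49
d6 = 95
d7 = 17/5
d8 = 7
d9 = 197/5
endpoint = (553/5, 41)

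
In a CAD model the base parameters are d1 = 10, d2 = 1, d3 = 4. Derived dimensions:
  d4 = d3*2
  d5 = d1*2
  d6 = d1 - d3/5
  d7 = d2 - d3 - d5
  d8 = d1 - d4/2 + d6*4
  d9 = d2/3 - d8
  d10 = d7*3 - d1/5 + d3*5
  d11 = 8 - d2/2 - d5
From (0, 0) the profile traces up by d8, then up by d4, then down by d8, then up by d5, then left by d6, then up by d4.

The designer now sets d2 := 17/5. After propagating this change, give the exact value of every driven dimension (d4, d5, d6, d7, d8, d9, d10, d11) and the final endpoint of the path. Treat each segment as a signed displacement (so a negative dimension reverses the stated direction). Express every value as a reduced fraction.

d4 = 8
d5 = 20
d6 = 46/5
d7 = -103/5
d8 = 214/5
d9 = -125/3
d10 = -219/5
d11 = -137/10
endpoint = (-46/5, 36)

Apply edit: d2 := 17/5
  d4 = d3*2 = 8
  d5 = d1*2 = 20
  d6 = d1 - d3/5 = 46/5
  d7 = d2 - d3 - d5 = -103/5
  d8 = d1 - d4/2 + d6*4 = 214/5
  d9 = d2/3 - d8 = -125/3
  d10 = d7*3 - d1/5 + d3*5 = -219/5
  d11 = 8 - d2/2 - d5 = -137/10
Walk from origin (0, 0):
  seg 1: up by d8 = 214/5 → (0, 214/5)
  seg 2: up by d4 = 8 → (0, 254/5)
  seg 3: down by d8 = 214/5 → (0, 8)
  seg 4: up by d5 = 20 → (0, 28)
  seg 5: left by d6 = 46/5 → (-46/5, 28)
  seg 6: up by d4 = 8 → (-46/5, 36)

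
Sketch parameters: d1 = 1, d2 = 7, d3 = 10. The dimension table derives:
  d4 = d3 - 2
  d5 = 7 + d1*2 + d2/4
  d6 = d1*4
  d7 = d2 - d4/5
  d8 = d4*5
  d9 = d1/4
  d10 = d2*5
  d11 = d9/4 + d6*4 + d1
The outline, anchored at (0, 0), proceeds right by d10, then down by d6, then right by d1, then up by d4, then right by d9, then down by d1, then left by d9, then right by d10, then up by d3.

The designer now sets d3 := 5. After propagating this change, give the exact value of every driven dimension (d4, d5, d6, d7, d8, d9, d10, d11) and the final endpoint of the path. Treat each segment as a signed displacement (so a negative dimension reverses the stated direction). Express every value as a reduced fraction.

d4 = 3
d5 = 43/4
d6 = 4
d7 = 32/5
d8 = 15
d9 = 1/4
d10 = 35
d11 = 273/16
endpoint = (71, 3)

Apply edit: d3 := 5
  d4 = d3 - 2 = 3
  d5 = 7 + d1*2 + d2/4 = 43/4
  d6 = d1*4 = 4
  d7 = d2 - d4/5 = 32/5
  d8 = d4*5 = 15
  d9 = d1/4 = 1/4
  d10 = d2*5 = 35
  d11 = d9/4 + d6*4 + d1 = 273/16
Walk from origin (0, 0):
  seg 1: right by d10 = 35 → (35, 0)
  seg 2: down by d6 = 4 → (35, -4)
  seg 3: right by d1 = 1 → (36, -4)
  seg 4: up by d4 = 3 → (36, -1)
  seg 5: right by d9 = 1/4 → (145/4, -1)
  seg 6: down by d1 = 1 → (145/4, -2)
  seg 7: left by d9 = 1/4 → (36, -2)
  seg 8: right by d10 = 35 → (71, -2)
  seg 9: up by d3 = 5 → (71, 3)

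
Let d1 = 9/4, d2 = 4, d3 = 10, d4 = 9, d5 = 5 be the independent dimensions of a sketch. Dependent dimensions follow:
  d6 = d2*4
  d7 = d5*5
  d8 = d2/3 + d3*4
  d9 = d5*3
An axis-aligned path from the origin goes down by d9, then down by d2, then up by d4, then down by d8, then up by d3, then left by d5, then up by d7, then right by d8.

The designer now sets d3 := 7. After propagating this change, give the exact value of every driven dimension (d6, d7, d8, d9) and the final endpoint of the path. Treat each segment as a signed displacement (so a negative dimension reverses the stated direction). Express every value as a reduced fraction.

d6 = 16
d7 = 25
d8 = 88/3
d9 = 15
endpoint = (73/3, -22/3)

Apply edit: d3 := 7
  d6 = d2*4 = 16
  d7 = d5*5 = 25
  d8 = d2/3 + d3*4 = 88/3
  d9 = d5*3 = 15
Walk from origin (0, 0):
  seg 1: down by d9 = 15 → (0, -15)
  seg 2: down by d2 = 4 → (0, -19)
  seg 3: up by d4 = 9 → (0, -10)
  seg 4: down by d8 = 88/3 → (0, -118/3)
  seg 5: up by d3 = 7 → (0, -97/3)
  seg 6: left by d5 = 5 → (-5, -97/3)
  seg 7: up by d7 = 25 → (-5, -22/3)
  seg 8: right by d8 = 88/3 → (73/3, -22/3)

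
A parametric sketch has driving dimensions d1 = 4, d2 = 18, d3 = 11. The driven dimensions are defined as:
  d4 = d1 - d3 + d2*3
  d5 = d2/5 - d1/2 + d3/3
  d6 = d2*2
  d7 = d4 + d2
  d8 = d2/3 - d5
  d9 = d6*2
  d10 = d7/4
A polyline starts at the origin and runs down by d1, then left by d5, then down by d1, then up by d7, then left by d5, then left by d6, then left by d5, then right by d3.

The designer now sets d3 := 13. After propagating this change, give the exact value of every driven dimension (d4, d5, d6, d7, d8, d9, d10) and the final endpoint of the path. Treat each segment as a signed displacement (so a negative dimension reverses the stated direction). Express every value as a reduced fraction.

d4 = 45
d5 = 89/15
d6 = 36
d7 = 63
d8 = 1/15
d9 = 72
d10 = 63/4
endpoint = (-204/5, 55)

Apply edit: d3 := 13
  d4 = d1 - d3 + d2*3 = 45
  d5 = d2/5 - d1/2 + d3/3 = 89/15
  d6 = d2*2 = 36
  d7 = d4 + d2 = 63
  d8 = d2/3 - d5 = 1/15
  d9 = d6*2 = 72
  d10 = d7/4 = 63/4
Walk from origin (0, 0):
  seg 1: down by d1 = 4 → (0, -4)
  seg 2: left by d5 = 89/15 → (-89/15, -4)
  seg 3: down by d1 = 4 → (-89/15, -8)
  seg 4: up by d7 = 63 → (-89/15, 55)
  seg 5: left by d5 = 89/15 → (-178/15, 55)
  seg 6: left by d6 = 36 → (-718/15, 55)
  seg 7: left by d5 = 89/15 → (-269/5, 55)
  seg 8: right by d3 = 13 → (-204/5, 55)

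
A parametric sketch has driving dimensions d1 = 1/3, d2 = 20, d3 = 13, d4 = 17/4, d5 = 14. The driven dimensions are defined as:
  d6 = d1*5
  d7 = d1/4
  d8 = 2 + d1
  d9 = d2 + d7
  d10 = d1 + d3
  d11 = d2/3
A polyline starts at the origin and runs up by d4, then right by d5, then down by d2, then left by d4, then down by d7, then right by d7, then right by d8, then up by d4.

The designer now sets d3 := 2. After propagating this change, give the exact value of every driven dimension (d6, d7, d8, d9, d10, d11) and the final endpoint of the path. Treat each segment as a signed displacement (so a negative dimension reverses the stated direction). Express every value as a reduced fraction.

Apply edit: d3 := 2
  d6 = d1*5 = 5/3
  d7 = d1/4 = 1/12
  d8 = 2 + d1 = 7/3
  d9 = d2 + d7 = 241/12
  d10 = d1 + d3 = 7/3
  d11 = d2/3 = 20/3
Walk from origin (0, 0):
  seg 1: up by d4 = 17/4 → (0, 17/4)
  seg 2: right by d5 = 14 → (14, 17/4)
  seg 3: down by d2 = 20 → (14, -63/4)
  seg 4: left by d4 = 17/4 → (39/4, -63/4)
  seg 5: down by d7 = 1/12 → (39/4, -95/6)
  seg 6: right by d7 = 1/12 → (59/6, -95/6)
  seg 7: right by d8 = 7/3 → (73/6, -95/6)
  seg 8: up by d4 = 17/4 → (73/6, -139/12)

d6 = 5/3
d7 = 1/12
d8 = 7/3
d9 = 241/12
d10 = 7/3
d11 = 20/3
endpoint = (73/6, -139/12)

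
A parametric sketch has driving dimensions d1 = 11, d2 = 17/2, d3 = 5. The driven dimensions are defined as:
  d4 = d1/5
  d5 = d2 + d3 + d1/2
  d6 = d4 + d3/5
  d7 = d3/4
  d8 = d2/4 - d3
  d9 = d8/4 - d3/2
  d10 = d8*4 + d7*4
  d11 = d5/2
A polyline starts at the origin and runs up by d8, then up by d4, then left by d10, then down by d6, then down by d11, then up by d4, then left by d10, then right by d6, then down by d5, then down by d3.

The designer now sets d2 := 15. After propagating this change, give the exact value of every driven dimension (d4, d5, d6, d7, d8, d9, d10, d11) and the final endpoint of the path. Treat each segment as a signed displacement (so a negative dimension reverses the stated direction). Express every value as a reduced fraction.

Apply edit: d2 := 15
  d4 = d1/5 = 11/5
  d5 = d2 + d3 + d1/2 = 51/2
  d6 = d4 + d3/5 = 16/5
  d7 = d3/4 = 5/4
  d8 = d2/4 - d3 = -5/4
  d9 = d8/4 - d3/2 = -45/16
  d10 = d8*4 + d7*4 = 0
  d11 = d5/2 = 51/4
Walk from origin (0, 0):
  seg 1: up by d8 = -5/4 → (0, -5/4)
  seg 2: up by d4 = 11/5 → (0, 19/20)
  seg 3: left by d10 = 0 → (0, 19/20)
  seg 4: down by d6 = 16/5 → (0, -9/4)
  seg 5: down by d11 = 51/4 → (0, -15)
  seg 6: up by d4 = 11/5 → (0, -64/5)
  seg 7: left by d10 = 0 → (0, -64/5)
  seg 8: right by d6 = 16/5 → (16/5, -64/5)
  seg 9: down by d5 = 51/2 → (16/5, -383/10)
  seg 10: down by d3 = 5 → (16/5, -433/10)

d4 = 11/5
d5 = 51/2
d6 = 16/5
d7 = 5/4
d8 = -5/4
d9 = -45/16
d10 = 0
d11 = 51/4
endpoint = (16/5, -433/10)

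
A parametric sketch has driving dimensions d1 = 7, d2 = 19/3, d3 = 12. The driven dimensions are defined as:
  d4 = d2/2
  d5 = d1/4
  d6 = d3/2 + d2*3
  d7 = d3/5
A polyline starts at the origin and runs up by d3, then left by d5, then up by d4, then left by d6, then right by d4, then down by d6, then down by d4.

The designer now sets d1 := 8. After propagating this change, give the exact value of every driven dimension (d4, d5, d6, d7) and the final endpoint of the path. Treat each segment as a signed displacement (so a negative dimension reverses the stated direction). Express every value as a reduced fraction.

d4 = 19/6
d5 = 2
d6 = 25
d7 = 12/5
endpoint = (-143/6, -13)

Apply edit: d1 := 8
  d4 = d2/2 = 19/6
  d5 = d1/4 = 2
  d6 = d3/2 + d2*3 = 25
  d7 = d3/5 = 12/5
Walk from origin (0, 0):
  seg 1: up by d3 = 12 → (0, 12)
  seg 2: left by d5 = 2 → (-2, 12)
  seg 3: up by d4 = 19/6 → (-2, 91/6)
  seg 4: left by d6 = 25 → (-27, 91/6)
  seg 5: right by d4 = 19/6 → (-143/6, 91/6)
  seg 6: down by d6 = 25 → (-143/6, -59/6)
  seg 7: down by d4 = 19/6 → (-143/6, -13)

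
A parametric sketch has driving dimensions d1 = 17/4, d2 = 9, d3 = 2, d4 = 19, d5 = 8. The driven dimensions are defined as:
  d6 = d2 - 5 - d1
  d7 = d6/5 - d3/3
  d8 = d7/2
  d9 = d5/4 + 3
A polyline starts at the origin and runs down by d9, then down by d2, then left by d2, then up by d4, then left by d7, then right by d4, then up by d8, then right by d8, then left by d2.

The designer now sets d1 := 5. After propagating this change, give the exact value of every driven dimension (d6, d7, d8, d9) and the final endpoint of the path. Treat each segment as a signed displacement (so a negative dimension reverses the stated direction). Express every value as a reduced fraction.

d6 = -1
d7 = -13/15
d8 = -13/30
d9 = 5
endpoint = (43/30, 137/30)

Apply edit: d1 := 5
  d6 = d2 - 5 - d1 = -1
  d7 = d6/5 - d3/3 = -13/15
  d8 = d7/2 = -13/30
  d9 = d5/4 + 3 = 5
Walk from origin (0, 0):
  seg 1: down by d9 = 5 → (0, -5)
  seg 2: down by d2 = 9 → (0, -14)
  seg 3: left by d2 = 9 → (-9, -14)
  seg 4: up by d4 = 19 → (-9, 5)
  seg 5: left by d7 = -13/15 → (-122/15, 5)
  seg 6: right by d4 = 19 → (163/15, 5)
  seg 7: up by d8 = -13/30 → (163/15, 137/30)
  seg 8: right by d8 = -13/30 → (313/30, 137/30)
  seg 9: left by d2 = 9 → (43/30, 137/30)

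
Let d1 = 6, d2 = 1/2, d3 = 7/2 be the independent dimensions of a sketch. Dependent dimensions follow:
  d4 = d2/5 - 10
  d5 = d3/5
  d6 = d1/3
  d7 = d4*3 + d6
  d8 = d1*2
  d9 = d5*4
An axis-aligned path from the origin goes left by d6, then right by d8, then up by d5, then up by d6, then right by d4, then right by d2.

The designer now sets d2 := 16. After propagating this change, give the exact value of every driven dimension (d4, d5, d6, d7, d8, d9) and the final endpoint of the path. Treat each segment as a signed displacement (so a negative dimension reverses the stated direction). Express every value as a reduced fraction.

d4 = -34/5
d5 = 7/10
d6 = 2
d7 = -92/5
d8 = 12
d9 = 14/5
endpoint = (96/5, 27/10)

Apply edit: d2 := 16
  d4 = d2/5 - 10 = -34/5
  d5 = d3/5 = 7/10
  d6 = d1/3 = 2
  d7 = d4*3 + d6 = -92/5
  d8 = d1*2 = 12
  d9 = d5*4 = 14/5
Walk from origin (0, 0):
  seg 1: left by d6 = 2 → (-2, 0)
  seg 2: right by d8 = 12 → (10, 0)
  seg 3: up by d5 = 7/10 → (10, 7/10)
  seg 4: up by d6 = 2 → (10, 27/10)
  seg 5: right by d4 = -34/5 → (16/5, 27/10)
  seg 6: right by d2 = 16 → (96/5, 27/10)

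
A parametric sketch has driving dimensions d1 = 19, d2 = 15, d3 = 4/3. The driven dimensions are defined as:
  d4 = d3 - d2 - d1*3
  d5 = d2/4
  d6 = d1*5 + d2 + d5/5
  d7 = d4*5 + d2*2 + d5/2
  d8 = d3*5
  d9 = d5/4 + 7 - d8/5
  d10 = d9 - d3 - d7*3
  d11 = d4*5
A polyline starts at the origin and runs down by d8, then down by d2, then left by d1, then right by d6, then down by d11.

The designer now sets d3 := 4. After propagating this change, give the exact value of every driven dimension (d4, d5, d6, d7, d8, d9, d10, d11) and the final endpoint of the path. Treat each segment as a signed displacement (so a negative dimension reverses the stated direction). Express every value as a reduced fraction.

d4 = -68
d5 = 15/4
d6 = 443/4
d7 = -2465/8
d8 = 20
d9 = 63/16
d10 = 14789/16
d11 = -340
endpoint = (367/4, 305)

Apply edit: d3 := 4
  d4 = d3 - d2 - d1*3 = -68
  d5 = d2/4 = 15/4
  d6 = d1*5 + d2 + d5/5 = 443/4
  d7 = d4*5 + d2*2 + d5/2 = -2465/8
  d8 = d3*5 = 20
  d9 = d5/4 + 7 - d8/5 = 63/16
  d10 = d9 - d3 - d7*3 = 14789/16
  d11 = d4*5 = -340
Walk from origin (0, 0):
  seg 1: down by d8 = 20 → (0, -20)
  seg 2: down by d2 = 15 → (0, -35)
  seg 3: left by d1 = 19 → (-19, -35)
  seg 4: right by d6 = 443/4 → (367/4, -35)
  seg 5: down by d11 = -340 → (367/4, 305)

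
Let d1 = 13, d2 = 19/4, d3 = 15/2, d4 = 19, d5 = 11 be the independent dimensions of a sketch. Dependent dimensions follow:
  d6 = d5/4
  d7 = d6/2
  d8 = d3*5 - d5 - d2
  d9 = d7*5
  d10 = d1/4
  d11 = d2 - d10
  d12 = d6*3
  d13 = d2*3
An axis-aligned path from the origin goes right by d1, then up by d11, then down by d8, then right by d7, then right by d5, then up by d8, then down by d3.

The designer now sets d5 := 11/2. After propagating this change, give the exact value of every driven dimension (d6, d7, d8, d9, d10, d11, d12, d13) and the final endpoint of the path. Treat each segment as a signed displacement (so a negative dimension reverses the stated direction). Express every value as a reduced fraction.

d6 = 11/8
d7 = 11/16
d8 = 109/4
d9 = 55/16
d10 = 13/4
d11 = 3/2
d12 = 33/8
d13 = 57/4
endpoint = (307/16, -6)

Apply edit: d5 := 11/2
  d6 = d5/4 = 11/8
  d7 = d6/2 = 11/16
  d8 = d3*5 - d5 - d2 = 109/4
  d9 = d7*5 = 55/16
  d10 = d1/4 = 13/4
  d11 = d2 - d10 = 3/2
  d12 = d6*3 = 33/8
  d13 = d2*3 = 57/4
Walk from origin (0, 0):
  seg 1: right by d1 = 13 → (13, 0)
  seg 2: up by d11 = 3/2 → (13, 3/2)
  seg 3: down by d8 = 109/4 → (13, -103/4)
  seg 4: right by d7 = 11/16 → (219/16, -103/4)
  seg 5: right by d5 = 11/2 → (307/16, -103/4)
  seg 6: up by d8 = 109/4 → (307/16, 3/2)
  seg 7: down by d3 = 15/2 → (307/16, -6)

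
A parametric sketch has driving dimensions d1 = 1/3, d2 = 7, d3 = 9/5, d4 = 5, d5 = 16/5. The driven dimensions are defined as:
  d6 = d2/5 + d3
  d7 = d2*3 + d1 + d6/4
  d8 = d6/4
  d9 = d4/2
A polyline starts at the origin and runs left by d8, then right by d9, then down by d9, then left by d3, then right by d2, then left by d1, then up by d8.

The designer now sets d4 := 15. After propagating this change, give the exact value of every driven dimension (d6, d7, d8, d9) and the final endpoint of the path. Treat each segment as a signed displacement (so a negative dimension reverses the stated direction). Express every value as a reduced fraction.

d6 = 16/5
d7 = 332/15
d8 = 4/5
d9 = 15/2
endpoint = (347/30, -67/10)

Apply edit: d4 := 15
  d6 = d2/5 + d3 = 16/5
  d7 = d2*3 + d1 + d6/4 = 332/15
  d8 = d6/4 = 4/5
  d9 = d4/2 = 15/2
Walk from origin (0, 0):
  seg 1: left by d8 = 4/5 → (-4/5, 0)
  seg 2: right by d9 = 15/2 → (67/10, 0)
  seg 3: down by d9 = 15/2 → (67/10, -15/2)
  seg 4: left by d3 = 9/5 → (49/10, -15/2)
  seg 5: right by d2 = 7 → (119/10, -15/2)
  seg 6: left by d1 = 1/3 → (347/30, -15/2)
  seg 7: up by d8 = 4/5 → (347/30, -67/10)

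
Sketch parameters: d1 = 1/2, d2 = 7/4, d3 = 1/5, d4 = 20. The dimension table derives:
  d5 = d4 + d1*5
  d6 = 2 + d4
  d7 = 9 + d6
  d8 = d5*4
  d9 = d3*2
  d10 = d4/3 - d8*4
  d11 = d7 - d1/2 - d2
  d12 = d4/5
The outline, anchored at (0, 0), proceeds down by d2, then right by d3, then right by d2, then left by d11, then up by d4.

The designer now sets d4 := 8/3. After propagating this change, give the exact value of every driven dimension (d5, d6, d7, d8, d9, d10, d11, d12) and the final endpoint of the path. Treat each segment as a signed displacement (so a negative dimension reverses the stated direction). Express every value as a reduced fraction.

Apply edit: d4 := 8/3
  d5 = d4 + d1*5 = 31/6
  d6 = 2 + d4 = 14/3
  d7 = 9 + d6 = 41/3
  d8 = d5*4 = 62/3
  d9 = d3*2 = 2/5
  d10 = d4/3 - d8*4 = -736/9
  d11 = d7 - d1/2 - d2 = 35/3
  d12 = d4/5 = 8/15
Walk from origin (0, 0):
  seg 1: down by d2 = 7/4 → (0, -7/4)
  seg 2: right by d3 = 1/5 → (1/5, -7/4)
  seg 3: right by d2 = 7/4 → (39/20, -7/4)
  seg 4: left by d11 = 35/3 → (-583/60, -7/4)
  seg 5: up by d4 = 8/3 → (-583/60, 11/12)

d5 = 31/6
d6 = 14/3
d7 = 41/3
d8 = 62/3
d9 = 2/5
d10 = -736/9
d11 = 35/3
d12 = 8/15
endpoint = (-583/60, 11/12)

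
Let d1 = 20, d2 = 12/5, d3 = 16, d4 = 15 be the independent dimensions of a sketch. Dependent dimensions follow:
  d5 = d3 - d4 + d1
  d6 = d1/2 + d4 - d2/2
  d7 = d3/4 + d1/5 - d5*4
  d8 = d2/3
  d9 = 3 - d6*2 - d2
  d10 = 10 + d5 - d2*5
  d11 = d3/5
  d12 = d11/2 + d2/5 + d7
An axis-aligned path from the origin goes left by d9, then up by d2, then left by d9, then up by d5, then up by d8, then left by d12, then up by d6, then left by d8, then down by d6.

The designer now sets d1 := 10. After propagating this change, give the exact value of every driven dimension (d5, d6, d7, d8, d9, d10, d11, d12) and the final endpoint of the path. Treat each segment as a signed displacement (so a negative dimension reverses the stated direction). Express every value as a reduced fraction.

d5 = 11
d6 = 94/5
d7 = -38
d8 = 4/5
d9 = -37
d10 = 9
d11 = 16/5
d12 = -898/25
endpoint = (2728/25, 71/5)

Apply edit: d1 := 10
  d5 = d3 - d4 + d1 = 11
  d6 = d1/2 + d4 - d2/2 = 94/5
  d7 = d3/4 + d1/5 - d5*4 = -38
  d8 = d2/3 = 4/5
  d9 = 3 - d6*2 - d2 = -37
  d10 = 10 + d5 - d2*5 = 9
  d11 = d3/5 = 16/5
  d12 = d11/2 + d2/5 + d7 = -898/25
Walk from origin (0, 0):
  seg 1: left by d9 = -37 → (37, 0)
  seg 2: up by d2 = 12/5 → (37, 12/5)
  seg 3: left by d9 = -37 → (74, 12/5)
  seg 4: up by d5 = 11 → (74, 67/5)
  seg 5: up by d8 = 4/5 → (74, 71/5)
  seg 6: left by d12 = -898/25 → (2748/25, 71/5)
  seg 7: up by d6 = 94/5 → (2748/25, 33)
  seg 8: left by d8 = 4/5 → (2728/25, 33)
  seg 9: down by d6 = 94/5 → (2728/25, 71/5)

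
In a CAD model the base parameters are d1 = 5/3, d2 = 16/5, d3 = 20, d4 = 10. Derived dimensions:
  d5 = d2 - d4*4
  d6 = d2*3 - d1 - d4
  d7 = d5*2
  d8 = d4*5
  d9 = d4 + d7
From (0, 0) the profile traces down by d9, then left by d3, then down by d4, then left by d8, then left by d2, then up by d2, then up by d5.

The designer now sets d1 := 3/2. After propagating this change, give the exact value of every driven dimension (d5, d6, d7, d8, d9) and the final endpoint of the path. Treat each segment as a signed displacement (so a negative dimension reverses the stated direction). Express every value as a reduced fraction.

d5 = -184/5
d6 = -19/10
d7 = -368/5
d8 = 50
d9 = -318/5
endpoint = (-366/5, 20)

Apply edit: d1 := 3/2
  d5 = d2 - d4*4 = -184/5
  d6 = d2*3 - d1 - d4 = -19/10
  d7 = d5*2 = -368/5
  d8 = d4*5 = 50
  d9 = d4 + d7 = -318/5
Walk from origin (0, 0):
  seg 1: down by d9 = -318/5 → (0, 318/5)
  seg 2: left by d3 = 20 → (-20, 318/5)
  seg 3: down by d4 = 10 → (-20, 268/5)
  seg 4: left by d8 = 50 → (-70, 268/5)
  seg 5: left by d2 = 16/5 → (-366/5, 268/5)
  seg 6: up by d2 = 16/5 → (-366/5, 284/5)
  seg 7: up by d5 = -184/5 → (-366/5, 20)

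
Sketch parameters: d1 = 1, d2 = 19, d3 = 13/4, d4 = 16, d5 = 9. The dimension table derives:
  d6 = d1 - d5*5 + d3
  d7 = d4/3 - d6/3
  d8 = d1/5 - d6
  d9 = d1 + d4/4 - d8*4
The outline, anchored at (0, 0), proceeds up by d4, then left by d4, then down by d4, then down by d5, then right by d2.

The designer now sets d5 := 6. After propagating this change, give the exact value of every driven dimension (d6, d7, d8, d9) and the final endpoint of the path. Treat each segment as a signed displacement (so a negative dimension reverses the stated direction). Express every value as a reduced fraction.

d6 = -103/4
d7 = 167/12
d8 = 519/20
d9 = -494/5
endpoint = (3, -6)

Apply edit: d5 := 6
  d6 = d1 - d5*5 + d3 = -103/4
  d7 = d4/3 - d6/3 = 167/12
  d8 = d1/5 - d6 = 519/20
  d9 = d1 + d4/4 - d8*4 = -494/5
Walk from origin (0, 0):
  seg 1: up by d4 = 16 → (0, 16)
  seg 2: left by d4 = 16 → (-16, 16)
  seg 3: down by d4 = 16 → (-16, 0)
  seg 4: down by d5 = 6 → (-16, -6)
  seg 5: right by d2 = 19 → (3, -6)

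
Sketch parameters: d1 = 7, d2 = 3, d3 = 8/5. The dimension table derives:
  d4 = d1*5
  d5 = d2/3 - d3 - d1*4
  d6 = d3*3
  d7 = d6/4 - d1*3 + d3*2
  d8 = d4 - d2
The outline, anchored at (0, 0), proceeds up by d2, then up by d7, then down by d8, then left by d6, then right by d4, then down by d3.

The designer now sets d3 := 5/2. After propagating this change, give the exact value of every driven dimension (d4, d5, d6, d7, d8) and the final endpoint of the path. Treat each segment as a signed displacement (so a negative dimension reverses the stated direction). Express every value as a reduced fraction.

d4 = 35
d5 = -59/2
d6 = 15/2
d7 = -113/8
d8 = 32
endpoint = (55/2, -365/8)

Apply edit: d3 := 5/2
  d4 = d1*5 = 35
  d5 = d2/3 - d3 - d1*4 = -59/2
  d6 = d3*3 = 15/2
  d7 = d6/4 - d1*3 + d3*2 = -113/8
  d8 = d4 - d2 = 32
Walk from origin (0, 0):
  seg 1: up by d2 = 3 → (0, 3)
  seg 2: up by d7 = -113/8 → (0, -89/8)
  seg 3: down by d8 = 32 → (0, -345/8)
  seg 4: left by d6 = 15/2 → (-15/2, -345/8)
  seg 5: right by d4 = 35 → (55/2, -345/8)
  seg 6: down by d3 = 5/2 → (55/2, -365/8)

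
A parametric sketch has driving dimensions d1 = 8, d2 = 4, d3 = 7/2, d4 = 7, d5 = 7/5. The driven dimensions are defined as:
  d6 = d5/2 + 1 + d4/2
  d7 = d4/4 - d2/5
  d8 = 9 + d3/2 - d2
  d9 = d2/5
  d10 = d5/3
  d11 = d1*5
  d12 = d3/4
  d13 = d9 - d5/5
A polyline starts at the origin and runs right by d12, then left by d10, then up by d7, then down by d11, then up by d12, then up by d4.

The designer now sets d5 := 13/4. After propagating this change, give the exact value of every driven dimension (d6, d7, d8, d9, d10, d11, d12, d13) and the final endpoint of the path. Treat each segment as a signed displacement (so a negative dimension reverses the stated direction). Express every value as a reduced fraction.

d6 = 49/8
d7 = 19/20
d8 = 27/4
d9 = 4/5
d10 = 13/12
d11 = 40
d12 = 7/8
d13 = 3/20
endpoint = (-5/24, -1247/40)

Apply edit: d5 := 13/4
  d6 = d5/2 + 1 + d4/2 = 49/8
  d7 = d4/4 - d2/5 = 19/20
  d8 = 9 + d3/2 - d2 = 27/4
  d9 = d2/5 = 4/5
  d10 = d5/3 = 13/12
  d11 = d1*5 = 40
  d12 = d3/4 = 7/8
  d13 = d9 - d5/5 = 3/20
Walk from origin (0, 0):
  seg 1: right by d12 = 7/8 → (7/8, 0)
  seg 2: left by d10 = 13/12 → (-5/24, 0)
  seg 3: up by d7 = 19/20 → (-5/24, 19/20)
  seg 4: down by d11 = 40 → (-5/24, -781/20)
  seg 5: up by d12 = 7/8 → (-5/24, -1527/40)
  seg 6: up by d4 = 7 → (-5/24, -1247/40)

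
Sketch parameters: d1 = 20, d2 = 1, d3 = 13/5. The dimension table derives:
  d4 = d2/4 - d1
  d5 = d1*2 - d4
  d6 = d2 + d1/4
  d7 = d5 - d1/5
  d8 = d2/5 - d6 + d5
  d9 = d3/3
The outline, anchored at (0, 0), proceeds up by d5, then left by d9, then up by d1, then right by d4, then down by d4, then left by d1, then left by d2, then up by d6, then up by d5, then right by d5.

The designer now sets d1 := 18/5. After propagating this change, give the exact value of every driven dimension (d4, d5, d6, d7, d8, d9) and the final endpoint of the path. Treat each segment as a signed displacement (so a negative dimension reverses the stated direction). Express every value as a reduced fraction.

Apply edit: d1 := 18/5
  d4 = d2/4 - d1 = -67/20
  d5 = d1*2 - d4 = 211/20
  d6 = d2 + d1/4 = 19/10
  d7 = d5 - d1/5 = 983/100
  d8 = d2/5 - d6 + d5 = 177/20
  d9 = d3/3 = 13/15
Walk from origin (0, 0):
  seg 1: up by d5 = 211/20 → (0, 211/20)
  seg 2: left by d9 = 13/15 → (-13/15, 211/20)
  seg 3: up by d1 = 18/5 → (-13/15, 283/20)
  seg 4: right by d4 = -67/20 → (-253/60, 283/20)
  seg 5: down by d4 = -67/20 → (-253/60, 35/2)
  seg 6: left by d1 = 18/5 → (-469/60, 35/2)
  seg 7: left by d2 = 1 → (-529/60, 35/2)
  seg 8: up by d6 = 19/10 → (-529/60, 97/5)
  seg 9: up by d5 = 211/20 → (-529/60, 599/20)
  seg 10: right by d5 = 211/20 → (26/15, 599/20)

d4 = -67/20
d5 = 211/20
d6 = 19/10
d7 = 983/100
d8 = 177/20
d9 = 13/15
endpoint = (26/15, 599/20)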